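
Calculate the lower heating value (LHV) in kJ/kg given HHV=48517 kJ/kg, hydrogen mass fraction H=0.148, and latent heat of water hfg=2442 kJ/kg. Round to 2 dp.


LHV = HHV - hfg * 9 * H
Water correction = 2442 * 9 * 0.148 = 3252.744 kJ/kg
LHV = 48517 - 3252.744 = 45264.26 kJ/kg


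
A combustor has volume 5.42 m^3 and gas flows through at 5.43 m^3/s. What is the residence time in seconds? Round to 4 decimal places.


tau = V / Q_flow
tau = 5.42 / 5.43 = 0.9982 s


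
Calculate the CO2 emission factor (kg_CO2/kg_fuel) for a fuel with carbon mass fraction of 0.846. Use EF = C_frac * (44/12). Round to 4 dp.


EF = C_frac * (M_CO2 / M_C)
EF = 0.846 * (44/12)
EF = 0.846 * 3.666667 = 3.1020 kg_CO2/kg_fuel


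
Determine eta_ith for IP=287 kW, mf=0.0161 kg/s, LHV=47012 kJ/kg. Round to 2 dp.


eta_ith = (IP / (mf * LHV)) * 100
Denominator = 0.0161 * 47012 = 756.8932 kW
eta_ith = (287 / 756.8932) * 100 = 37.92%


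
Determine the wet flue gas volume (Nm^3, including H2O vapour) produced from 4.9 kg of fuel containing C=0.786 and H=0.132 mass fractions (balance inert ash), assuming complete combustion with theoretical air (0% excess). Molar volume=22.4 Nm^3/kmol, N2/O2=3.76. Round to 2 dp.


Per kg fuel: CO2 = (C/12 kmol)*22.4 = (0.786/12)*22.4 = 1.46720 Nm^3
Per kg fuel: H2O = (H/2 kmol)*22.4 = (0.132/2)*22.4 = 1.47840 Nm^3
O2 needed per kg fuel = C/12 + H/4 = 0.786/12 + 0.132/4 = 0.09850000 kmol
Per kg fuel: N2 = O2*3.76*22.4 = 0.09850000*3.76*22.4 = 8.29606 Nm^3
Total per kg = 1.46720 + 1.47840 + 8.29606 = 11.24166 Nm^3
Total = 11.24166 * 4.9 = 55.08 Nm^3


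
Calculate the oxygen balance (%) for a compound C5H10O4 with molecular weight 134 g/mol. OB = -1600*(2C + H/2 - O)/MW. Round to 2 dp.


OB = -1600 * (2C + H/2 - O) / MW
Inner = 2*5 + 10/2 - 4 = 11.00
OB = -1600 * 11.00 / 134 = -131.34%


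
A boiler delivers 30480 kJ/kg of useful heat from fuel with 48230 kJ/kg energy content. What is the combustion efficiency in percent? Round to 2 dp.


Efficiency = (Q_useful / Q_fuel) * 100
Efficiency = (30480 / 48230) * 100
Efficiency = 0.6320 * 100 = 63.20%


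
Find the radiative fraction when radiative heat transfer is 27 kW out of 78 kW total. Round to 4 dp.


f_rad = Q_rad / Q_total
f_rad = 27 / 78 = 0.3462


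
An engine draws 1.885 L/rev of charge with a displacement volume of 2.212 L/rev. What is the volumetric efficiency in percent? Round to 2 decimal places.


eta_v = (V_actual / V_disp) * 100
Ratio = 1.885 / 2.212 = 0.8522
eta_v = 0.8522 * 100 = 85.22%


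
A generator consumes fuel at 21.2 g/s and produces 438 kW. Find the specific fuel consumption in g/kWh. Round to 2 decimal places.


SFC = (mf / BP) * 3600
Rate = 21.2 / 438 = 0.048402 g/(s*kW)
SFC = 0.048402 * 3600 = 174.25 g/kWh


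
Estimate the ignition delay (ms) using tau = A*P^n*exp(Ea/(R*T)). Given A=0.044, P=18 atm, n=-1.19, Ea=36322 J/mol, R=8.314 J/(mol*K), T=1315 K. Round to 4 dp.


tau = A * P^n * exp(Ea/(R*T))
P^n = 18^(-1.19) = 0.03207936
Ea/(R*T) = 36322/(8.314*1315) = 3.322263
exp(Ea/(R*T)) = 27.723011
tau = 0.044 * 0.03207936 * 27.723011 = 0.0391 ms


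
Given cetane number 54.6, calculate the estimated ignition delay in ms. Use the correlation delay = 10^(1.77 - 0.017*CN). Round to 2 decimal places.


delay = 10^(1.77 - 0.017*CN)
Exponent = 1.77 - 0.017*54.6 = 0.8418
delay = 10^0.8418 = 6.95 ms


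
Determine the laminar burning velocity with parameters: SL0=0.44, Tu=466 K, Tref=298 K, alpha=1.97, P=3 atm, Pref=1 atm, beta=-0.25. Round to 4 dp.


SL = SL0 * (Tu/Tref)^alpha * (P/Pref)^beta
T ratio = 466/298 = 1.56375839
(T ratio)^alpha = 1.56375839^1.97 = 2.412761
(P/Pref)^beta = 3^(-0.25) = 0.759836
SL = 0.44 * 2.412761 * 0.759836 = 0.8067 m/s


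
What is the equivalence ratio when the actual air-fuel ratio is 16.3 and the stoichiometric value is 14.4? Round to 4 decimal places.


phi = AFR_stoich / AFR_actual
phi = 14.4 / 16.3 = 0.8834


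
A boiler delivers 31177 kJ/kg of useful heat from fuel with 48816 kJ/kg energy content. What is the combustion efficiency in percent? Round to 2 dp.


Efficiency = (Q_useful / Q_fuel) * 100
Efficiency = (31177 / 48816) * 100
Efficiency = 0.6387 * 100 = 63.87%


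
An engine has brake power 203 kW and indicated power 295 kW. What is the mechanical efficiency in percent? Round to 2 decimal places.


eta_mech = (BP / IP) * 100
Ratio = 203 / 295 = 0.6881
eta_mech = 0.6881 * 100 = 68.81%


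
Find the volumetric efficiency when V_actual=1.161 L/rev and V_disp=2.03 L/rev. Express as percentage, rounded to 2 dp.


eta_v = (V_actual / V_disp) * 100
Ratio = 1.161 / 2.03 = 0.5719
eta_v = 0.5719 * 100 = 57.19%


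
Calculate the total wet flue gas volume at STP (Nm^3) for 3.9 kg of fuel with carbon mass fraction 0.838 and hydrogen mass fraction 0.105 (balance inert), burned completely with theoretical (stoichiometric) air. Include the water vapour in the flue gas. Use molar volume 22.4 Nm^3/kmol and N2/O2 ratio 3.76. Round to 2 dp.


Per kg fuel: CO2 = (C/12 kmol)*22.4 = (0.838/12)*22.4 = 1.56427 Nm^3
Per kg fuel: H2O = (H/2 kmol)*22.4 = (0.105/2)*22.4 = 1.17600 Nm^3
O2 needed per kg fuel = C/12 + H/4 = 0.838/12 + 0.105/4 = 0.09608333 kmol
Per kg fuel: N2 = O2*3.76*22.4 = 0.09608333*3.76*22.4 = 8.09252 Nm^3
Total per kg = 1.56427 + 1.17600 + 8.09252 = 10.83279 Nm^3
Total = 10.83279 * 3.9 = 42.25 Nm^3


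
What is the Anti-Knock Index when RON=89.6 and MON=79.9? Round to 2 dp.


AKI = (RON + MON) / 2
AKI = (89.6 + 79.9) / 2
AKI = 169.5 / 2 = 84.75


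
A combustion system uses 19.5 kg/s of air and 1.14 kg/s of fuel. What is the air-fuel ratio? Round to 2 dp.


AFR = m_air / m_fuel
AFR = 19.5 / 1.14 = 17.11


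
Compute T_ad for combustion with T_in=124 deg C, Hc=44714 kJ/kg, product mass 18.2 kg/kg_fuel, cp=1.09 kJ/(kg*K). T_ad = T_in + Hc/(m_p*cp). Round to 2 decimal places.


T_ad = T_in + Hc / (m_p * cp)
Denominator = 18.2 * 1.09 = 19.8380
Temperature rise = 44714 / 19.8380 = 2253.96 K
T_ad = 124 + 2253.96 = 2377.96 deg C


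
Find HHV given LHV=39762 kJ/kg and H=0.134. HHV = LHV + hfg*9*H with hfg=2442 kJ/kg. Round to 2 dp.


HHV = LHV + hfg * 9 * H
Water addition = 2442 * 9 * 0.134 = 2945.052 kJ/kg
HHV = 39762 + 2945.052 = 42707.05 kJ/kg


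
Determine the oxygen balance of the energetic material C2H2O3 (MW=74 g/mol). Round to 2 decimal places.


OB = -1600 * (2C + H/2 - O) / MW
Inner = 2*2 + 2/2 - 3 = 2.00
OB = -1600 * 2.00 / 74 = -43.24%


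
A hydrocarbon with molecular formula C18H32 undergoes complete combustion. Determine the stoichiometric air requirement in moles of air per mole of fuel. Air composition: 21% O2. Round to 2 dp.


Balanced combustion: C18H32 + 26 O2 -> 18 CO2 + 16 H2O
O2 needed = C + H/4 = 18 + 32/4 = 26.00 moles
Air moles = O2 / 0.21 = 26.00 / 0.21 = 123.81 moles air


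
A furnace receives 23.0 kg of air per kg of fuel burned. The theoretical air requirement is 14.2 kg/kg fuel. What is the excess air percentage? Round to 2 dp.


Excess air = actual - stoichiometric = 23.0 - 14.2 = 8.80 kg/kg fuel
Excess air % = (excess / stoich) * 100 = (8.80 / 14.2) * 100 = 61.97%


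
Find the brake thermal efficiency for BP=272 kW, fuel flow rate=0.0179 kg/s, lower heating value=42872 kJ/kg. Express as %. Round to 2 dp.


eta_BTE = (BP / (mf * LHV)) * 100
Denominator = 0.0179 * 42872 = 767.4088 kW
eta_BTE = (272 / 767.4088) * 100 = 35.44%


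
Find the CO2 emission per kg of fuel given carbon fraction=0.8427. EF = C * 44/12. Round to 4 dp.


EF = C_frac * (M_CO2 / M_C)
EF = 0.8427 * (44/12)
EF = 0.8427 * 3.666667 = 3.0899 kg_CO2/kg_fuel


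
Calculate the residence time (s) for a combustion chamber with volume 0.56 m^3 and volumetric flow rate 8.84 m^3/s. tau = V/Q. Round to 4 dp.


tau = V / Q_flow
tau = 0.56 / 8.84 = 0.0633 s


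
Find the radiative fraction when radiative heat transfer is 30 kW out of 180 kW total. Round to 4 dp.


f_rad = Q_rad / Q_total
f_rad = 30 / 180 = 0.1667


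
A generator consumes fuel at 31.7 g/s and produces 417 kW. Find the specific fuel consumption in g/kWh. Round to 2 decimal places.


SFC = (mf / BP) * 3600
Rate = 31.7 / 417 = 0.076019 g/(s*kW)
SFC = 0.076019 * 3600 = 273.67 g/kWh


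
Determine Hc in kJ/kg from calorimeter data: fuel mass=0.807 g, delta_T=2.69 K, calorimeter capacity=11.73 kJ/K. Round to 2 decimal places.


Hc = C_cal * delta_T / m_fuel
Q_released = 11.73 * 2.69 = 31.5537 kJ
m_fuel = 0.807 g = 0.807/1000 kg = 0.000807 kg
Hc = 31.5537 / 0.000807 = 39100.00 kJ/kg


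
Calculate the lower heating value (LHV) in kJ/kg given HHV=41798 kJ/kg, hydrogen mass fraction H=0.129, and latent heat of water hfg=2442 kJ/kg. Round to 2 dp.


LHV = HHV - hfg * 9 * H
Water correction = 2442 * 9 * 0.129 = 2835.162 kJ/kg
LHV = 41798 - 2835.162 = 38962.84 kJ/kg


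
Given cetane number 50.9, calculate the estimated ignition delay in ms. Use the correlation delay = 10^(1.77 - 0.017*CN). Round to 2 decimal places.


delay = 10^(1.77 - 0.017*CN)
Exponent = 1.77 - 0.017*50.9 = 0.9047
delay = 10^0.9047 = 8.03 ms


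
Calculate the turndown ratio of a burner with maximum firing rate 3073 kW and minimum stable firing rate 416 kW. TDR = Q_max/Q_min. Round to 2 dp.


TDR = Q_max / Q_min
TDR = 3073 / 416 = 7.39


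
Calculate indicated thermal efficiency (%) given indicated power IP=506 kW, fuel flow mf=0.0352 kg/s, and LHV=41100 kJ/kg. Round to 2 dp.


eta_ith = (IP / (mf * LHV)) * 100
Denominator = 0.0352 * 41100 = 1446.7200 kW
eta_ith = (506 / 1446.7200) * 100 = 34.98%


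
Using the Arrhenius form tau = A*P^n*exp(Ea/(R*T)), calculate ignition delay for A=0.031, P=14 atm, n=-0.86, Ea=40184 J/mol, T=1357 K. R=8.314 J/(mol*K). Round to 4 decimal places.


tau = A * P^n * exp(Ea/(R*T))
P^n = 14^(-0.86) = 0.10335462
Ea/(R*T) = 40184/(8.314*1357) = 3.561749
exp(Ea/(R*T)) = 35.224747
tau = 0.031 * 0.10335462 * 35.224747 = 0.1129 ms


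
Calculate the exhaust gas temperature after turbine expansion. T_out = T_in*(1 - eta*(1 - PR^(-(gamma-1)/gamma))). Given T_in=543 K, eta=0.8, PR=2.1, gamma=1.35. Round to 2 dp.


T_out = T_in * (1 - eta * (1 - PR^(-(gamma-1)/gamma)))
Exponent = -(1.35-1)/1.35 = -0.25925926
PR^exp = 2.1^(-0.25925926) = 0.82501466
Factor = 1 - 0.8*(1 - 0.82501466) = 0.86001173
T_out = 543 * 0.86001173 = 466.99 K


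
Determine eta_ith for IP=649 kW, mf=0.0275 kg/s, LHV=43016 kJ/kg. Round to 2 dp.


eta_ith = (IP / (mf * LHV)) * 100
Denominator = 0.0275 * 43016 = 1182.9400 kW
eta_ith = (649 / 1182.9400) * 100 = 54.86%


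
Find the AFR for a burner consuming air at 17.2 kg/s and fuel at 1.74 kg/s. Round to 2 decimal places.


AFR = m_air / m_fuel
AFR = 17.2 / 1.74 = 9.89


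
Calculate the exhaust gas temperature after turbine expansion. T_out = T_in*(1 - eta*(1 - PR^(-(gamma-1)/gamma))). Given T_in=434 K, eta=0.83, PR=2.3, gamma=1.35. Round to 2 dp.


T_out = T_in * (1 - eta * (1 - PR^(-(gamma-1)/gamma)))
Exponent = -(1.35-1)/1.35 = -0.25925926
PR^exp = 2.3^(-0.25925926) = 0.80578413
Factor = 1 - 0.83*(1 - 0.80578413) = 0.83880083
T_out = 434 * 0.83880083 = 364.04 K


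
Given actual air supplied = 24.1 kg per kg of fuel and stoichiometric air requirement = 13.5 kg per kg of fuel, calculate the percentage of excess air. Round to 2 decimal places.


Excess air = actual - stoichiometric = 24.1 - 13.5 = 10.60 kg/kg fuel
Excess air % = (excess / stoich) * 100 = (10.60 / 13.5) * 100 = 78.52%


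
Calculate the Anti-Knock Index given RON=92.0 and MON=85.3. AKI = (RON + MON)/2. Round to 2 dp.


AKI = (RON + MON) / 2
AKI = (92.0 + 85.3) / 2
AKI = 177.3 / 2 = 88.65


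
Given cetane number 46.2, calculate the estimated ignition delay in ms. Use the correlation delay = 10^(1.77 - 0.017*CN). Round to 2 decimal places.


delay = 10^(1.77 - 0.017*CN)
Exponent = 1.77 - 0.017*46.2 = 0.9846
delay = 10^0.9846 = 9.65 ms


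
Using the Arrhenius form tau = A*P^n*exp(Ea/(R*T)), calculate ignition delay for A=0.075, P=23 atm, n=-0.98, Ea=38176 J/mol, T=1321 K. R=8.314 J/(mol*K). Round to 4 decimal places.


tau = A * P^n * exp(Ea/(R*T))
P^n = 23^(-0.98) = 0.04629208
Ea/(R*T) = 38176/(8.314*1321) = 3.475983
exp(Ea/(R*T)) = 32.329577
tau = 0.075 * 0.04629208 * 32.329577 = 0.1122 ms


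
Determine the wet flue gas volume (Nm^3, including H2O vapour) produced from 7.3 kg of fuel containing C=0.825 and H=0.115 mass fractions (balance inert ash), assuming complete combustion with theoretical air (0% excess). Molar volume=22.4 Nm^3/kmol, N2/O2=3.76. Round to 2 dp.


Per kg fuel: CO2 = (C/12 kmol)*22.4 = (0.825/12)*22.4 = 1.54000 Nm^3
Per kg fuel: H2O = (H/2 kmol)*22.4 = (0.115/2)*22.4 = 1.28800 Nm^3
O2 needed per kg fuel = C/12 + H/4 = 0.825/12 + 0.115/4 = 0.09750000 kmol
Per kg fuel: N2 = O2*3.76*22.4 = 0.09750000*3.76*22.4 = 8.21184 Nm^3
Total per kg = 1.54000 + 1.28800 + 8.21184 = 11.03984 Nm^3
Total = 11.03984 * 7.3 = 80.59 Nm^3


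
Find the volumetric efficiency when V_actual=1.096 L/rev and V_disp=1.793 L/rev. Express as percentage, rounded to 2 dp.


eta_v = (V_actual / V_disp) * 100
Ratio = 1.096 / 1.793 = 0.6113
eta_v = 0.6113 * 100 = 61.13%


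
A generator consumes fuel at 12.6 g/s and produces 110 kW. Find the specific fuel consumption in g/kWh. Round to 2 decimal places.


SFC = (mf / BP) * 3600
Rate = 12.6 / 110 = 0.114545 g/(s*kW)
SFC = 0.114545 * 3600 = 412.36 g/kWh


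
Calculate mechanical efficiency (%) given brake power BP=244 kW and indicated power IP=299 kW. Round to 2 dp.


eta_mech = (BP / IP) * 100
Ratio = 244 / 299 = 0.8161
eta_mech = 0.8161 * 100 = 81.61%


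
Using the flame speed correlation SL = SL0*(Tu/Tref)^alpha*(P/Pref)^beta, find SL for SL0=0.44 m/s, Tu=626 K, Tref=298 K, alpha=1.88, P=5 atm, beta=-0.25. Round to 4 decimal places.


SL = SL0 * (Tu/Tref)^alpha * (P/Pref)^beta
T ratio = 626/298 = 2.10067114
(T ratio)^alpha = 2.10067114^1.88 = 4.036762
(P/Pref)^beta = 5^(-0.25) = 0.668740
SL = 0.44 * 4.036762 * 0.668740 = 1.1878 m/s


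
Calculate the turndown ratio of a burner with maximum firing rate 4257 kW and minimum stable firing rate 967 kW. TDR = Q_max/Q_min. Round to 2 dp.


TDR = Q_max / Q_min
TDR = 4257 / 967 = 4.40


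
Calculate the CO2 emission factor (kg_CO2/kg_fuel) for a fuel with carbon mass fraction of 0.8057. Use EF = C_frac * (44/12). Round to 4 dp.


EF = C_frac * (M_CO2 / M_C)
EF = 0.8057 * (44/12)
EF = 0.8057 * 3.666667 = 2.9542 kg_CO2/kg_fuel


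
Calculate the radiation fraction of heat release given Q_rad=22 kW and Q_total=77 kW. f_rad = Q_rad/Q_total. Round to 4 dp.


f_rad = Q_rad / Q_total
f_rad = 22 / 77 = 0.2857


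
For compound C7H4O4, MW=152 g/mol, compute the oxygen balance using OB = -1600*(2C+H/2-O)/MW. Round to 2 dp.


OB = -1600 * (2C + H/2 - O) / MW
Inner = 2*7 + 4/2 - 4 = 12.00
OB = -1600 * 12.00 / 152 = -126.32%


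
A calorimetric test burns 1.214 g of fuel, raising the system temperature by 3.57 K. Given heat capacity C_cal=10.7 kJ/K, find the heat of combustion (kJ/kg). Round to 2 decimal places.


Hc = C_cal * delta_T / m_fuel
Q_released = 10.7 * 3.57 = 38.1990 kJ
m_fuel = 1.214 g = 1.214/1000 kg = 0.001214 kg
Hc = 38.1990 / 0.001214 = 31465.40 kJ/kg


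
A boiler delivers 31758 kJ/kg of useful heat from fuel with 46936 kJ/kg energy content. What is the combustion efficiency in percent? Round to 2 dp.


Efficiency = (Q_useful / Q_fuel) * 100
Efficiency = (31758 / 46936) * 100
Efficiency = 0.6766 * 100 = 67.66%


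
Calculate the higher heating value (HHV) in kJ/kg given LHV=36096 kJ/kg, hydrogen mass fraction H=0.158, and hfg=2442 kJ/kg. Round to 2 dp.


HHV = LHV + hfg * 9 * H
Water addition = 2442 * 9 * 0.158 = 3472.524 kJ/kg
HHV = 36096 + 3472.524 = 39568.52 kJ/kg


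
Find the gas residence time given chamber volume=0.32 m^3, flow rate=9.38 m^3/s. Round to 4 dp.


tau = V / Q_flow
tau = 0.32 / 9.38 = 0.0341 s


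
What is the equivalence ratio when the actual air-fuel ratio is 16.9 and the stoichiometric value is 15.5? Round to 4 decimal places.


phi = AFR_stoich / AFR_actual
phi = 15.5 / 16.9 = 0.9172


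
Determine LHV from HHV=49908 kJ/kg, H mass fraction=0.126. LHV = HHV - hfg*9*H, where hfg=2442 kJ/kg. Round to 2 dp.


LHV = HHV - hfg * 9 * H
Water correction = 2442 * 9 * 0.126 = 2769.228 kJ/kg
LHV = 49908 - 2769.228 = 47138.77 kJ/kg


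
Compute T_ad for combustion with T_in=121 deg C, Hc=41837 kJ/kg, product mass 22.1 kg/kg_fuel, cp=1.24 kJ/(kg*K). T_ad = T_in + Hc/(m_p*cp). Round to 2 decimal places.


T_ad = T_in + Hc / (m_p * cp)
Denominator = 22.1 * 1.24 = 27.4040
Temperature rise = 41837 / 27.4040 = 1526.67 K
T_ad = 121 + 1526.67 = 1647.67 deg C


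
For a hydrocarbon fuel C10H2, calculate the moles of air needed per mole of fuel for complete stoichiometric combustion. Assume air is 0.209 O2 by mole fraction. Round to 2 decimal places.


Balanced combustion: C10H2 + 10.5 O2 -> 10 CO2 + 1 H2O
O2 needed = C + H/4 = 10 + 2/4 = 10.50 moles
Air moles = O2 / 0.209 = 10.50 / 0.209 = 50.24 moles air


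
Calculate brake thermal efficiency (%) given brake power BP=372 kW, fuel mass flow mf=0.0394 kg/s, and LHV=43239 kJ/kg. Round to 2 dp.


eta_BTE = (BP / (mf * LHV)) * 100
Denominator = 0.0394 * 43239 = 1703.6166 kW
eta_BTE = (372 / 1703.6166) * 100 = 21.84%


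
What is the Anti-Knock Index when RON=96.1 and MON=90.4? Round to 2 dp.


AKI = (RON + MON) / 2
AKI = (96.1 + 90.4) / 2
AKI = 186.5 / 2 = 93.25


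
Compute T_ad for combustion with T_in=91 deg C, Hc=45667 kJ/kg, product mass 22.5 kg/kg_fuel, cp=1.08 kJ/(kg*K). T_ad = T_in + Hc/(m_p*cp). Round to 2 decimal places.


T_ad = T_in + Hc / (m_p * cp)
Denominator = 22.5 * 1.08 = 24.3000
Temperature rise = 45667 / 24.3000 = 1879.30 K
T_ad = 91 + 1879.30 = 1970.30 deg C


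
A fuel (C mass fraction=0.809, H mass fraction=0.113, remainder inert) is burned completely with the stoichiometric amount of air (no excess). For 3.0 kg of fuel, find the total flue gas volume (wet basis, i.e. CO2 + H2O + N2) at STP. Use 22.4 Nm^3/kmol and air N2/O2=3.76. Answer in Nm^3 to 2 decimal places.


Per kg fuel: CO2 = (C/12 kmol)*22.4 = (0.809/12)*22.4 = 1.51013 Nm^3
Per kg fuel: H2O = (H/2 kmol)*22.4 = (0.113/2)*22.4 = 1.26560 Nm^3
O2 needed per kg fuel = C/12 + H/4 = 0.809/12 + 0.113/4 = 0.09566667 kmol
Per kg fuel: N2 = O2*3.76*22.4 = 0.09566667*3.76*22.4 = 8.05743 Nm^3
Total per kg = 1.51013 + 1.26560 + 8.05743 = 10.83316 Nm^3
Total = 10.83316 * 3.0 = 32.50 Nm^3


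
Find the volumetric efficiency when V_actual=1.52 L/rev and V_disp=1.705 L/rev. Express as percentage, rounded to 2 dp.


eta_v = (V_actual / V_disp) * 100
Ratio = 1.52 / 1.705 = 0.8915
eta_v = 0.8915 * 100 = 89.15%


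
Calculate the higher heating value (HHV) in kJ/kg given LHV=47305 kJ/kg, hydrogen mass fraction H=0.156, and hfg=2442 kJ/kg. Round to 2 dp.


HHV = LHV + hfg * 9 * H
Water addition = 2442 * 9 * 0.156 = 3428.568 kJ/kg
HHV = 47305 + 3428.568 = 50733.57 kJ/kg


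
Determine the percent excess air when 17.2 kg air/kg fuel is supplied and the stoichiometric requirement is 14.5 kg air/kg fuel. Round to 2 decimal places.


Excess air = actual - stoichiometric = 17.2 - 14.5 = 2.70 kg/kg fuel
Excess air % = (excess / stoich) * 100 = (2.70 / 14.5) * 100 = 18.62%


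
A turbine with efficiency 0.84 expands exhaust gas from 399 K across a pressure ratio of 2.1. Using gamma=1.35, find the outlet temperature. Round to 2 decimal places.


T_out = T_in * (1 - eta * (1 - PR^(-(gamma-1)/gamma)))
Exponent = -(1.35-1)/1.35 = -0.25925926
PR^exp = 2.1^(-0.25925926) = 0.82501466
Factor = 1 - 0.84*(1 - 0.82501466) = 0.85301231
T_out = 399 * 0.85301231 = 340.35 K


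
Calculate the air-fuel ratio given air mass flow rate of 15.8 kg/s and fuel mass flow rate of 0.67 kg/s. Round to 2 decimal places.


AFR = m_air / m_fuel
AFR = 15.8 / 0.67 = 23.58


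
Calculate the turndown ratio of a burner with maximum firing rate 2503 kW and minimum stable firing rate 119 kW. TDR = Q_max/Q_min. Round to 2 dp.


TDR = Q_max / Q_min
TDR = 2503 / 119 = 21.03


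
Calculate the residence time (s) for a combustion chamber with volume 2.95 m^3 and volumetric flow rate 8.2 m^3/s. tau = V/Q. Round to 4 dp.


tau = V / Q_flow
tau = 2.95 / 8.2 = 0.3598 s


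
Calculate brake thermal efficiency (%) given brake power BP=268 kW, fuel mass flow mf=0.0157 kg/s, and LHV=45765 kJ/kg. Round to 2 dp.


eta_BTE = (BP / (mf * LHV)) * 100
Denominator = 0.0157 * 45765 = 718.5105 kW
eta_BTE = (268 / 718.5105) * 100 = 37.30%


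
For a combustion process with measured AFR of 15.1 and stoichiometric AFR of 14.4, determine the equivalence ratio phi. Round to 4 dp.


phi = AFR_stoich / AFR_actual
phi = 14.4 / 15.1 = 0.9536


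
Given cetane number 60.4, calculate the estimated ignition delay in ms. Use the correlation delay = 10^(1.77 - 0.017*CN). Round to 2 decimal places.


delay = 10^(1.77 - 0.017*CN)
Exponent = 1.77 - 0.017*60.4 = 0.7432
delay = 10^0.7432 = 5.54 ms


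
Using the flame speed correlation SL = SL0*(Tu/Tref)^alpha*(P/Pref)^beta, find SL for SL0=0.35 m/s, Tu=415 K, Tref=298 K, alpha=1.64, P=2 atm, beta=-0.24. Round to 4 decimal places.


SL = SL0 * (Tu/Tref)^alpha * (P/Pref)^beta
T ratio = 415/298 = 1.39261745
(T ratio)^alpha = 1.39261745^1.64 = 1.721410
(P/Pref)^beta = 2^(-0.24) = 0.846745
SL = 0.35 * 1.721410 * 0.846745 = 0.5102 m/s


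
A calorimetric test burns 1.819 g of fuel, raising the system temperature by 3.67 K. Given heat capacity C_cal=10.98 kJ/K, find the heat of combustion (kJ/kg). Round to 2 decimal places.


Hc = C_cal * delta_T / m_fuel
Q_released = 10.98 * 3.67 = 40.2966 kJ
m_fuel = 1.819 g = 1.819/1000 kg = 0.001819 kg
Hc = 40.2966 / 0.001819 = 22153.16 kJ/kg


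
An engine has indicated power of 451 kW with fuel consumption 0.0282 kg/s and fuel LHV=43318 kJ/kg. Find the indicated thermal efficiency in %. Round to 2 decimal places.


eta_ith = (IP / (mf * LHV)) * 100
Denominator = 0.0282 * 43318 = 1221.5676 kW
eta_ith = (451 / 1221.5676) * 100 = 36.92%


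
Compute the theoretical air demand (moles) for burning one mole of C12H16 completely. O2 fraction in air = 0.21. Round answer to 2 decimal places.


Balanced combustion: C12H16 + 16 O2 -> 12 CO2 + 8 H2O
O2 needed = C + H/4 = 12 + 16/4 = 16.00 moles
Air moles = O2 / 0.21 = 16.00 / 0.21 = 76.19 moles air


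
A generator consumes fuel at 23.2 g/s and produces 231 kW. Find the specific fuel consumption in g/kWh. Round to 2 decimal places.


SFC = (mf / BP) * 3600
Rate = 23.2 / 231 = 0.100433 g/(s*kW)
SFC = 0.100433 * 3600 = 361.56 g/kWh


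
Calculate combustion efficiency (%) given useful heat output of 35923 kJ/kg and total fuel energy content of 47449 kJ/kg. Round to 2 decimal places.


Efficiency = (Q_useful / Q_fuel) * 100
Efficiency = (35923 / 47449) * 100
Efficiency = 0.7571 * 100 = 75.71%


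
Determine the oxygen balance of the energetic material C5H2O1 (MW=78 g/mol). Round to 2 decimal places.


OB = -1600 * (2C + H/2 - O) / MW
Inner = 2*5 + 2/2 - 1 = 10.00
OB = -1600 * 10.00 / 78 = -205.13%


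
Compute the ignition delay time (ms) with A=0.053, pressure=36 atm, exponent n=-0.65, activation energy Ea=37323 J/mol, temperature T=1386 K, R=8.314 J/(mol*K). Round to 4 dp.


tau = A * P^n * exp(Ea/(R*T))
P^n = 36^(-0.65) = 0.09736511
Ea/(R*T) = 37323/(8.314*1386) = 3.238943
exp(Ea/(R*T)) = 25.506745
tau = 0.053 * 0.09736511 * 25.506745 = 0.1316 ms


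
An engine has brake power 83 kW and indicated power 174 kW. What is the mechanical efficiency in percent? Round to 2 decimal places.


eta_mech = (BP / IP) * 100
Ratio = 83 / 174 = 0.4770
eta_mech = 0.4770 * 100 = 47.70%


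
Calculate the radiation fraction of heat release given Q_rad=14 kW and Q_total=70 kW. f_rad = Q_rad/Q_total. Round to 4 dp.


f_rad = Q_rad / Q_total
f_rad = 14 / 70 = 0.2000


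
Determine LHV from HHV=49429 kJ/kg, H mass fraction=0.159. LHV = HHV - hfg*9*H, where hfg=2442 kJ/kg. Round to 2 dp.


LHV = HHV - hfg * 9 * H
Water correction = 2442 * 9 * 0.159 = 3494.502 kJ/kg
LHV = 49429 - 3494.502 = 45934.50 kJ/kg


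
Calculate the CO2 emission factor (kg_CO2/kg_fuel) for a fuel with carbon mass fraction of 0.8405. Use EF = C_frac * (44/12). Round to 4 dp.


EF = C_frac * (M_CO2 / M_C)
EF = 0.8405 * (44/12)
EF = 0.8405 * 3.666667 = 3.0818 kg_CO2/kg_fuel


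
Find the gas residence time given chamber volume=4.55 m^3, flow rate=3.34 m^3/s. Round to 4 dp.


tau = V / Q_flow
tau = 4.55 / 3.34 = 1.3623 s


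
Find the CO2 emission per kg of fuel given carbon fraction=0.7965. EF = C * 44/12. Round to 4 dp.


EF = C_frac * (M_CO2 / M_C)
EF = 0.7965 * (44/12)
EF = 0.7965 * 3.666667 = 2.9205 kg_CO2/kg_fuel


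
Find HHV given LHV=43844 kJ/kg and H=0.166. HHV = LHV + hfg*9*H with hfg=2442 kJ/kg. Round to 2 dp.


HHV = LHV + hfg * 9 * H
Water addition = 2442 * 9 * 0.166 = 3648.348 kJ/kg
HHV = 43844 + 3648.348 = 47492.35 kJ/kg


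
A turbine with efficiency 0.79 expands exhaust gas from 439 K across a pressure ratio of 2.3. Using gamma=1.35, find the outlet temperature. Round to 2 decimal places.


T_out = T_in * (1 - eta * (1 - PR^(-(gamma-1)/gamma)))
Exponent = -(1.35-1)/1.35 = -0.25925926
PR^exp = 2.3^(-0.25925926) = 0.80578413
Factor = 1 - 0.79*(1 - 0.80578413) = 0.84656946
T_out = 439 * 0.84656946 = 371.64 K


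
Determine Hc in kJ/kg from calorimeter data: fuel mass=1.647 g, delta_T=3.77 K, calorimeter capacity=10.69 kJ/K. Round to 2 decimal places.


Hc = C_cal * delta_T / m_fuel
Q_released = 10.69 * 3.77 = 40.3013 kJ
m_fuel = 1.647 g = 1.647/1000 kg = 0.001647 kg
Hc = 40.3013 / 0.001647 = 24469.52 kJ/kg


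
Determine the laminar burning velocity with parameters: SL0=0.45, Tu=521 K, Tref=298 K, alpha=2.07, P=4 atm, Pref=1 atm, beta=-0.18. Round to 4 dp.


SL = SL0 * (Tu/Tref)^alpha * (P/Pref)^beta
T ratio = 521/298 = 1.74832215
(T ratio)^alpha = 1.74832215^2.07 = 3.178531
(P/Pref)^beta = 4^(-0.18) = 0.779165
SL = 0.45 * 3.178531 * 0.779165 = 1.1145 m/s


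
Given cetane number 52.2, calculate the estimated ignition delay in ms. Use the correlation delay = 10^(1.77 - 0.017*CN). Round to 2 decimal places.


delay = 10^(1.77 - 0.017*CN)
Exponent = 1.77 - 0.017*52.2 = 0.8826
delay = 10^0.8826 = 7.63 ms


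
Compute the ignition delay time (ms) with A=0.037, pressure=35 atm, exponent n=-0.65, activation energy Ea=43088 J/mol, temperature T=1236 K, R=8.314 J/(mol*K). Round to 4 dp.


tau = A * P^n * exp(Ea/(R*T))
P^n = 35^(-0.65) = 0.09916440
Ea/(R*T) = 43088/(8.314*1236) = 4.193029
exp(Ea/(R*T)) = 66.223064
tau = 0.037 * 0.09916440 * 66.223064 = 0.2430 ms


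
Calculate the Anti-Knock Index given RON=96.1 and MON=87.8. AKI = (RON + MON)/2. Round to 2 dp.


AKI = (RON + MON) / 2
AKI = (96.1 + 87.8) / 2
AKI = 183.9 / 2 = 91.95


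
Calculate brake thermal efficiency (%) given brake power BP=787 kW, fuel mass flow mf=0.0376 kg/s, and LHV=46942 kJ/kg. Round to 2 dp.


eta_BTE = (BP / (mf * LHV)) * 100
Denominator = 0.0376 * 46942 = 1765.0192 kW
eta_BTE = (787 / 1765.0192) * 100 = 44.59%


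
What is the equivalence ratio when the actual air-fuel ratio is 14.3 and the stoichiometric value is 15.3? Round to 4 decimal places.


phi = AFR_stoich / AFR_actual
phi = 15.3 / 14.3 = 1.0699


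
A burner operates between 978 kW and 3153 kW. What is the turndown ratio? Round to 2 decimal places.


TDR = Q_max / Q_min
TDR = 3153 / 978 = 3.22


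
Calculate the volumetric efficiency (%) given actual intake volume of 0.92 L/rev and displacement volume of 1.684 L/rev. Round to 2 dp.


eta_v = (V_actual / V_disp) * 100
Ratio = 0.92 / 1.684 = 0.5463
eta_v = 0.5463 * 100 = 54.63%


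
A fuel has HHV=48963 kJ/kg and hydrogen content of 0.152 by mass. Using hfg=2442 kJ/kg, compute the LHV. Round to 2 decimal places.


LHV = HHV - hfg * 9 * H
Water correction = 2442 * 9 * 0.152 = 3340.656 kJ/kg
LHV = 48963 - 3340.656 = 45622.34 kJ/kg


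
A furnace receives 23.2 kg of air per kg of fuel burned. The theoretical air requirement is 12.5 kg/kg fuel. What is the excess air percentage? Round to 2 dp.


Excess air = actual - stoichiometric = 23.2 - 12.5 = 10.70 kg/kg fuel
Excess air % = (excess / stoich) * 100 = (10.70 / 12.5) * 100 = 85.60%


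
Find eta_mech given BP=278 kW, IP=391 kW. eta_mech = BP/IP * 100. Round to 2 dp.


eta_mech = (BP / IP) * 100
Ratio = 278 / 391 = 0.7110
eta_mech = 0.7110 * 100 = 71.10%


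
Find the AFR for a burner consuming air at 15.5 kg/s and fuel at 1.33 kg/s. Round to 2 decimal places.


AFR = m_air / m_fuel
AFR = 15.5 / 1.33 = 11.65


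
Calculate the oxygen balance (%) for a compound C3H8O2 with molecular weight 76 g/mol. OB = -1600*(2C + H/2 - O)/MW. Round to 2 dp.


OB = -1600 * (2C + H/2 - O) / MW
Inner = 2*3 + 8/2 - 2 = 8.00
OB = -1600 * 8.00 / 76 = -168.42%


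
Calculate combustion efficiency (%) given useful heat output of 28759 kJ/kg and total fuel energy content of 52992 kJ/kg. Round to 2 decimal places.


Efficiency = (Q_useful / Q_fuel) * 100
Efficiency = (28759 / 52992) * 100
Efficiency = 0.5427 * 100 = 54.27%


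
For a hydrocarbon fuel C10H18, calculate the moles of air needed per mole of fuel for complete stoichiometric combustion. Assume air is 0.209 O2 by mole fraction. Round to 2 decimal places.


Balanced combustion: C10H18 + 14.5 O2 -> 10 CO2 + 9 H2O
O2 needed = C + H/4 = 10 + 18/4 = 14.50 moles
Air moles = O2 / 0.209 = 14.50 / 0.209 = 69.38 moles air


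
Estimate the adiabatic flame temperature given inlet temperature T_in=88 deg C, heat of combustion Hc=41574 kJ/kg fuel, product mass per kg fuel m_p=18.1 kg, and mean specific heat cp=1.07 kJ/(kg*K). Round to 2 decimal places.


T_ad = T_in + Hc / (m_p * cp)
Denominator = 18.1 * 1.07 = 19.3670
Temperature rise = 41574 / 19.3670 = 2146.64 K
T_ad = 88 + 2146.64 = 2234.64 deg C


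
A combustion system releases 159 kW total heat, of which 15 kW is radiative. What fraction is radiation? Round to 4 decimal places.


f_rad = Q_rad / Q_total
f_rad = 15 / 159 = 0.0943


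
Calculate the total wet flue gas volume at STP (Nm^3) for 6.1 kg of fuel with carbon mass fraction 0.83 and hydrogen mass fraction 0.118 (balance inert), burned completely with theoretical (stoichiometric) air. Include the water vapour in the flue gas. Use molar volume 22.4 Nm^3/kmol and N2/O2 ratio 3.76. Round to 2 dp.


Per kg fuel: CO2 = (C/12 kmol)*22.4 = (0.83/12)*22.4 = 1.54933 Nm^3
Per kg fuel: H2O = (H/2 kmol)*22.4 = (0.118/2)*22.4 = 1.32160 Nm^3
O2 needed per kg fuel = C/12 + H/4 = 0.83/12 + 0.118/4 = 0.09866667 kmol
Per kg fuel: N2 = O2*3.76*22.4 = 0.09866667*3.76*22.4 = 8.31010 Nm^3
Total per kg = 1.54933 + 1.32160 + 8.31010 = 11.18103 Nm^3
Total = 11.18103 * 6.1 = 68.20 Nm^3


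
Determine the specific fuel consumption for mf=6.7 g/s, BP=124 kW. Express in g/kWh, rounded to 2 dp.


SFC = (mf / BP) * 3600
Rate = 6.7 / 124 = 0.054032 g/(s*kW)
SFC = 0.054032 * 3600 = 194.52 g/kWh


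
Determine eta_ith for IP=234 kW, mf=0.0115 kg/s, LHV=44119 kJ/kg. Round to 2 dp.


eta_ith = (IP / (mf * LHV)) * 100
Denominator = 0.0115 * 44119 = 507.3685 kW
eta_ith = (234 / 507.3685) * 100 = 46.12%


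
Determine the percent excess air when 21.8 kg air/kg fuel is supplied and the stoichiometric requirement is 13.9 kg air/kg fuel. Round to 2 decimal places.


Excess air = actual - stoichiometric = 21.8 - 13.9 = 7.90 kg/kg fuel
Excess air % = (excess / stoich) * 100 = (7.90 / 13.9) * 100 = 56.83%


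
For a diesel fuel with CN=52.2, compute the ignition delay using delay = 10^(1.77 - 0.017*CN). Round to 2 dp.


delay = 10^(1.77 - 0.017*CN)
Exponent = 1.77 - 0.017*52.2 = 0.8826
delay = 10^0.8826 = 7.63 ms


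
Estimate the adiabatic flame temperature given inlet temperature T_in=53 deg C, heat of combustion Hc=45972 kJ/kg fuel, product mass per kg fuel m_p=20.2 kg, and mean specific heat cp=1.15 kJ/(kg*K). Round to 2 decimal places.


T_ad = T_in + Hc / (m_p * cp)
Denominator = 20.2 * 1.15 = 23.2300
Temperature rise = 45972 / 23.2300 = 1978.99 K
T_ad = 53 + 1978.99 = 2031.99 deg C


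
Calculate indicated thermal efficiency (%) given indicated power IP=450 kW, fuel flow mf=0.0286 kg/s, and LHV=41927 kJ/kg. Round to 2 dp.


eta_ith = (IP / (mf * LHV)) * 100
Denominator = 0.0286 * 41927 = 1199.1122 kW
eta_ith = (450 / 1199.1122) * 100 = 37.53%


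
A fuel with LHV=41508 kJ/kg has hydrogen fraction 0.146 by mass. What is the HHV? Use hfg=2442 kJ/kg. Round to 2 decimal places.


HHV = LHV + hfg * 9 * H
Water addition = 2442 * 9 * 0.146 = 3208.788 kJ/kg
HHV = 41508 + 3208.788 = 44716.79 kJ/kg


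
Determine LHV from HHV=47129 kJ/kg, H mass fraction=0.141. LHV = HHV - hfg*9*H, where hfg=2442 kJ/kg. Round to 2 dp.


LHV = HHV - hfg * 9 * H
Water correction = 2442 * 9 * 0.141 = 3098.898 kJ/kg
LHV = 47129 - 3098.898 = 44030.10 kJ/kg


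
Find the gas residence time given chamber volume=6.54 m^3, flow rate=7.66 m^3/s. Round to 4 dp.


tau = V / Q_flow
tau = 6.54 / 7.66 = 0.8538 s


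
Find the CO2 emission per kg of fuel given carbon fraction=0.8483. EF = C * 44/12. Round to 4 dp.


EF = C_frac * (M_CO2 / M_C)
EF = 0.8483 * (44/12)
EF = 0.8483 * 3.666667 = 3.1104 kg_CO2/kg_fuel


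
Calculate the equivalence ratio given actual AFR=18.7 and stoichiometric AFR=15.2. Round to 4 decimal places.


phi = AFR_stoich / AFR_actual
phi = 15.2 / 18.7 = 0.8128


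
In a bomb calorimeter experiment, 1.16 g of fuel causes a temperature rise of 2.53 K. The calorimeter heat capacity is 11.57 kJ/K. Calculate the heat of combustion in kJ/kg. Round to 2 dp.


Hc = C_cal * delta_T / m_fuel
Q_released = 11.57 * 2.53 = 29.2721 kJ
m_fuel = 1.16 g = 1.16/1000 kg = 0.001160 kg
Hc = 29.2721 / 0.001160 = 25234.57 kJ/kg


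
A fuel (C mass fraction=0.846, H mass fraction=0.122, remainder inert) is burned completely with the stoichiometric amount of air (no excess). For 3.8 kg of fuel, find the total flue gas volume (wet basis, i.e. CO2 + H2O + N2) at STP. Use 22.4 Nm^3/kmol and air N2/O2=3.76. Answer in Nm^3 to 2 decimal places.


Per kg fuel: CO2 = (C/12 kmol)*22.4 = (0.846/12)*22.4 = 1.57920 Nm^3
Per kg fuel: H2O = (H/2 kmol)*22.4 = (0.122/2)*22.4 = 1.36640 Nm^3
O2 needed per kg fuel = C/12 + H/4 = 0.846/12 + 0.122/4 = 0.10100000 kmol
Per kg fuel: N2 = O2*3.76*22.4 = 0.10100000*3.76*22.4 = 8.50662 Nm^3
Total per kg = 1.57920 + 1.36640 + 8.50662 = 11.45222 Nm^3
Total = 11.45222 * 3.8 = 43.52 Nm^3


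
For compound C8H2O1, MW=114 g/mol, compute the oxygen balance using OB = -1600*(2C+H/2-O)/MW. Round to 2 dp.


OB = -1600 * (2C + H/2 - O) / MW
Inner = 2*8 + 2/2 - 1 = 16.00
OB = -1600 * 16.00 / 114 = -224.56%


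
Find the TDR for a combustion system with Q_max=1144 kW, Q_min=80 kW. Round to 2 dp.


TDR = Q_max / Q_min
TDR = 1144 / 80 = 14.30


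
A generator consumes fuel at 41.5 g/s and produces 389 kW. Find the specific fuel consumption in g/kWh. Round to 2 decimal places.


SFC = (mf / BP) * 3600
Rate = 41.5 / 389 = 0.106684 g/(s*kW)
SFC = 0.106684 * 3600 = 384.06 g/kWh


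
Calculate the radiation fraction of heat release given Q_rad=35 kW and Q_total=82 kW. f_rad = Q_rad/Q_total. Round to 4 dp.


f_rad = Q_rad / Q_total
f_rad = 35 / 82 = 0.4268


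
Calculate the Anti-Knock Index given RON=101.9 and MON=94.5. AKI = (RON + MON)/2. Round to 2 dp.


AKI = (RON + MON) / 2
AKI = (101.9 + 94.5) / 2
AKI = 196.4 / 2 = 98.20


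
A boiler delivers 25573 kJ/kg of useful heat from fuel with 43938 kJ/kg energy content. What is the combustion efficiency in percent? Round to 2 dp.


Efficiency = (Q_useful / Q_fuel) * 100
Efficiency = (25573 / 43938) * 100
Efficiency = 0.5820 * 100 = 58.20%


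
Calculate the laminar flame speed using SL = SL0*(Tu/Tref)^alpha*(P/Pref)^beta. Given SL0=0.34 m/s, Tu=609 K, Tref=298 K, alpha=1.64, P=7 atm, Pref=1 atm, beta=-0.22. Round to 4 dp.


SL = SL0 * (Tu/Tref)^alpha * (P/Pref)^beta
T ratio = 609/298 = 2.04362416
(T ratio)^alpha = 2.04362416^1.64 = 3.228923
(P/Pref)^beta = 7^(-0.22) = 0.651746
SL = 0.34 * 3.228923 * 0.651746 = 0.7155 m/s


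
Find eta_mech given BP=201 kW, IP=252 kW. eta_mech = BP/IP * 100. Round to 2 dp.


eta_mech = (BP / IP) * 100
Ratio = 201 / 252 = 0.7976
eta_mech = 0.7976 * 100 = 79.76%


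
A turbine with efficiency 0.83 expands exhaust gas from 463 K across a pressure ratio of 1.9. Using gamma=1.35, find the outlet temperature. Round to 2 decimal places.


T_out = T_in * (1 - eta * (1 - PR^(-(gamma-1)/gamma)))
Exponent = -(1.35-1)/1.35 = -0.25925926
PR^exp = 1.9^(-0.25925926) = 0.84670193
Factor = 1 - 0.83*(1 - 0.84670193) = 0.87276260
T_out = 463 * 0.87276260 = 404.09 K


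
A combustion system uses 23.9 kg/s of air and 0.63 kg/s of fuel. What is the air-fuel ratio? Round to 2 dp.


AFR = m_air / m_fuel
AFR = 23.9 / 0.63 = 37.94


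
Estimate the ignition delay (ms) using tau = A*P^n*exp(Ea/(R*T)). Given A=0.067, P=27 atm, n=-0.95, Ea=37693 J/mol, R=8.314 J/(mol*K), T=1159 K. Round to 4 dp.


tau = A * P^n * exp(Ea/(R*T))
P^n = 27^(-0.95) = 0.04367214
Ea/(R*T) = 37693/(8.314*1159) = 3.911715
exp(Ea/(R*T)) = 49.984621
tau = 0.067 * 0.04367214 * 49.984621 = 0.1463 ms


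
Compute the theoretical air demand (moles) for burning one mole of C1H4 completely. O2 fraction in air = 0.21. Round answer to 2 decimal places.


Balanced combustion: C1H4 + 2 O2 -> 1 CO2 + 2 H2O
O2 needed = C + H/4 = 1 + 4/4 = 2.00 moles
Air moles = O2 / 0.21 = 2.00 / 0.21 = 9.52 moles air


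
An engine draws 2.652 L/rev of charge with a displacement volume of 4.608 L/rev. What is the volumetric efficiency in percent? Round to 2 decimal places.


eta_v = (V_actual / V_disp) * 100
Ratio = 2.652 / 4.608 = 0.5755
eta_v = 0.5755 * 100 = 57.55%


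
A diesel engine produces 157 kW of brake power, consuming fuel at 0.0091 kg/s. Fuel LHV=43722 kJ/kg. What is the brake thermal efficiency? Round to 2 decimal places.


eta_BTE = (BP / (mf * LHV)) * 100
Denominator = 0.0091 * 43722 = 397.8702 kW
eta_BTE = (157 / 397.8702) * 100 = 39.46%


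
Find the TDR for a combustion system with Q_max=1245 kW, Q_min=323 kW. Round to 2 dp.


TDR = Q_max / Q_min
TDR = 1245 / 323 = 3.85


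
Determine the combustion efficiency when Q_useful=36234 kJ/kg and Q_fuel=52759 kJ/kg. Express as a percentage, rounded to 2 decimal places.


Efficiency = (Q_useful / Q_fuel) * 100
Efficiency = (36234 / 52759) * 100
Efficiency = 0.6868 * 100 = 68.68%


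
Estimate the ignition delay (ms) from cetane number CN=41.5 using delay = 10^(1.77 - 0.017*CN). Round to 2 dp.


delay = 10^(1.77 - 0.017*CN)
Exponent = 1.77 - 0.017*41.5 = 1.0645
delay = 10^1.0645 = 11.60 ms


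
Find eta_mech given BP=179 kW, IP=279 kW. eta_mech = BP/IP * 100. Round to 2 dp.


eta_mech = (BP / IP) * 100
Ratio = 179 / 279 = 0.6416
eta_mech = 0.6416 * 100 = 64.16%


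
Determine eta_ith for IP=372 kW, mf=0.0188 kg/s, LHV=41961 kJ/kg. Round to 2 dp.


eta_ith = (IP / (mf * LHV)) * 100
Denominator = 0.0188 * 41961 = 788.8668 kW
eta_ith = (372 / 788.8668) * 100 = 47.16%


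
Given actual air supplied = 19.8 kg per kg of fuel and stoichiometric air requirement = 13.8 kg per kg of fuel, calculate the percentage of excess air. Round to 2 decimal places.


Excess air = actual - stoichiometric = 19.8 - 13.8 = 6.00 kg/kg fuel
Excess air % = (excess / stoich) * 100 = (6.00 / 13.8) * 100 = 43.48%


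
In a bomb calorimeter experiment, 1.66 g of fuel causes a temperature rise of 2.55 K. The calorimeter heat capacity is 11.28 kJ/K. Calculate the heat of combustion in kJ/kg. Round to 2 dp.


Hc = C_cal * delta_T / m_fuel
Q_released = 11.28 * 2.55 = 28.7640 kJ
m_fuel = 1.66 g = 1.66/1000 kg = 0.001660 kg
Hc = 28.7640 / 0.001660 = 17327.71 kJ/kg


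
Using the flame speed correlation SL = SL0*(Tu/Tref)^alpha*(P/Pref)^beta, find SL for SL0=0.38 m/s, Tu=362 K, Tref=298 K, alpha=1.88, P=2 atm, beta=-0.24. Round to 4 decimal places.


SL = SL0 * (Tu/Tref)^alpha * (P/Pref)^beta
T ratio = 362/298 = 1.21476510
(T ratio)^alpha = 1.21476510^1.88 = 1.441603
(P/Pref)^beta = 2^(-0.24) = 0.846745
SL = 0.38 * 1.441603 * 0.846745 = 0.4639 m/s
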